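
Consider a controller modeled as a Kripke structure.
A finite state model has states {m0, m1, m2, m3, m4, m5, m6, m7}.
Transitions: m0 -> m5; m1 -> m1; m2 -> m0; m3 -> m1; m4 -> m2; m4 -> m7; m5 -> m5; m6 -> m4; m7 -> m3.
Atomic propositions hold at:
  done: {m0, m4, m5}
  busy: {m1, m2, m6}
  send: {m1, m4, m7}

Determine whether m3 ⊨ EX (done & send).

No

Sat(done & send) = {m4}
Sat(EX (done & send)) = {s : some successor in {m4}} = {m6}
m3 ∉ Sat(EX (done & send)) = {m6}, so the formula does not hold at m3.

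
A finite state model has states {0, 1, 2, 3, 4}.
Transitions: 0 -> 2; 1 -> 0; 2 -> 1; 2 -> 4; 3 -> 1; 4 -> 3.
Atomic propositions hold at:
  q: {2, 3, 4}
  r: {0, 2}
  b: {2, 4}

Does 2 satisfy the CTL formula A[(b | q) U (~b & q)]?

No

Sat(b | q) = {2, 3, 4}
Sat(~b) = {0, 1, 3}
Sat(~b & q) = {3}
A[(b | q) U (~b & q)]: least fixpoint, start Z0 = Sat((~b & q)) = {3}, add states in Sat(b | q) with every successor in Z. Z1 = {3, 4}; fixed.
Sat(A[(b | q) U (~b & q)]) = {3, 4}
2 ∉ Sat(A[(b | q) U (~b & q)]) = {3, 4}, so the formula does not hold at 2.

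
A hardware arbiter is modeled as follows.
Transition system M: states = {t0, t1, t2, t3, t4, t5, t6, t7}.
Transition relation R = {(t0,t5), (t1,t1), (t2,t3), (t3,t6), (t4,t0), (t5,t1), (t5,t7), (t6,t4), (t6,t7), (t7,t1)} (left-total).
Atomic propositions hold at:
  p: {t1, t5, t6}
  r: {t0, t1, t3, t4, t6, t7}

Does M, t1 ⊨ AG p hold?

AG p: greatest fixpoint, start Z0 = {t1, t5, t6}, keep only states in Sat with every successor in Z. Z1 = {t1}; fixed.
Sat(AG p) = {t1}
t1 ∈ Sat(AG p) = {t1}, so the formula holds at t1.

Yes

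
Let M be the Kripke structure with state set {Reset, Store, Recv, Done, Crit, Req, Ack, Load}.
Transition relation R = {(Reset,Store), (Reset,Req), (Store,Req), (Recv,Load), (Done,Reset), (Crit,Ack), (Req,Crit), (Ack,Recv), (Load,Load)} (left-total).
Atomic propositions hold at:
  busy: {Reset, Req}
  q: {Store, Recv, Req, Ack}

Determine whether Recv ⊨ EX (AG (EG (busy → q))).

Sat(busy → q) = {Store, Recv, Done, Crit, Req, Ack, Load}
EG (busy → q): greatest fixpoint, start Z0 = {Store, Recv, Done, Crit, Req, Ack, Load}, keep only states in Sat with some successor in Z. Z1 = {Store, Recv, Crit, Req, Ack, Load}; fixed.
Sat(EG (busy → q)) = {Store, Recv, Crit, Req, Ack, Load}
AG (EG (busy → q)): greatest fixpoint, start Z0 = {Store, Recv, Crit, Req, Ack, Load}, keep only states in Sat with every successor in Z. Already a fixed point.
Sat(AG (EG (busy → q))) = {Store, Recv, Crit, Req, Ack, Load}
Sat(EX (AG (EG (busy → q)))) = {s : some successor in {Store, Recv, Crit, Req, Ack, Load}} = {Reset, Store, Recv, Crit, Req, Ack, Load}
Recv ∈ Sat(EX (AG (EG (busy → q)))) = {Reset, Store, Recv, Crit, Req, Ack, Load}, so the formula holds at Recv.

Yes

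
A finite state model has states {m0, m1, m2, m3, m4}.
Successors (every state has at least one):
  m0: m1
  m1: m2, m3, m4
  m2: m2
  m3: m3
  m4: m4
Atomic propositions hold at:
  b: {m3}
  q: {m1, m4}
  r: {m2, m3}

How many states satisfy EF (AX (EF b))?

3

EF b: least fixpoint, start Z0 = {m3}, add states with some successor in Z. Z1 = {m1, m3}; Z2 = {m0, m1, m3}; fixed.
Sat(EF b) = {m0, m1, m3}
Sat(AX (EF b)) = {s : every successor in {m0, m1, m3}} = {m0, m3}
EF (AX (EF b)): least fixpoint, start Z0 = {m0, m3}, add states with some successor in Z. Z1 = {m0, m1, m3}; fixed.
Sat(EF (AX (EF b))) = {m0, m1, m3}
|Sat(EF (AX (EF b)))| = |{m0, m1, m3}| = 3.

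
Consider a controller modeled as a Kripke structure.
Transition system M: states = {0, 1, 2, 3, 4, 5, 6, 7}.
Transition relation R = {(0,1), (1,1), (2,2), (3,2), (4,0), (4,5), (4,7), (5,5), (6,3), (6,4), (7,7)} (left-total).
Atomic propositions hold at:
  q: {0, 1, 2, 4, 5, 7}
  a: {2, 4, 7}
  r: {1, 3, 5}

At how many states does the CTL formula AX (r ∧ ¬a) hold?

Sat(¬a) = {0, 1, 3, 5, 6}
Sat(r ∧ ¬a) = {1, 3, 5}
Sat(AX (r ∧ ¬a)) = {s : every successor in {1, 3, 5}} = {0, 1, 5}
|Sat(AX (r ∧ ¬a))| = |{0, 1, 5}| = 3.

3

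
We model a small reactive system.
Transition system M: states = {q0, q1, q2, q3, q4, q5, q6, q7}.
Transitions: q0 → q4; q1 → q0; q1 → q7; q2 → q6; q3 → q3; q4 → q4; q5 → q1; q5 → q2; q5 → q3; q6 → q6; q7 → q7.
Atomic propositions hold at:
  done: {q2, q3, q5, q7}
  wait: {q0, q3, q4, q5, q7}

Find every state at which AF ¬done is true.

{q0, q1, q2, q4, q6}

Sat(¬done) = {q0, q1, q4, q6}
AF ¬done: least fixpoint, start Z0 = {q0, q1, q4, q6}, add states with every successor in Z. Z1 = {q0, q1, q2, q4, q6}; fixed.
Sat(AF ¬done) = {q0, q1, q2, q4, q6}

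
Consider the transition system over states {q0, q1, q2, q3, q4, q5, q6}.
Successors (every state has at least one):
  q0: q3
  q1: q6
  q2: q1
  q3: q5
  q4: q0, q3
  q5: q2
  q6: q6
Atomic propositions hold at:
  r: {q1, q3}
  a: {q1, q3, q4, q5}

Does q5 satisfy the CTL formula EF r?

Yes

EF r: least fixpoint, start Z0 = {q1, q3}, add states with some successor in Z. Z1 = {q0, q1, q2, q3, q4}; Z2 = {q0, q1, q2, q3, q4, q5}; fixed.
Sat(EF r) = {q0, q1, q2, q3, q4, q5}
q5 ∈ Sat(EF r) = {q0, q1, q2, q3, q4, q5}, so the formula holds at q5.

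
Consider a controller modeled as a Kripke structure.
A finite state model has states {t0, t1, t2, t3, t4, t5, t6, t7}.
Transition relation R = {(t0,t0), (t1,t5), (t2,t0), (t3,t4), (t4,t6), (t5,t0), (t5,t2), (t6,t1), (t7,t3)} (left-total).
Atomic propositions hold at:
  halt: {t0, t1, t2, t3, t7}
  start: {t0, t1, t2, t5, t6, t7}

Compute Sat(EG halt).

EG halt: greatest fixpoint, start Z0 = {t0, t1, t2, t3, t7}, keep only states in Sat with some successor in Z. Z1 = {t0, t2, t7}; Z2 = {t0, t2}; fixed.
Sat(EG halt) = {t0, t2}

{t0, t2}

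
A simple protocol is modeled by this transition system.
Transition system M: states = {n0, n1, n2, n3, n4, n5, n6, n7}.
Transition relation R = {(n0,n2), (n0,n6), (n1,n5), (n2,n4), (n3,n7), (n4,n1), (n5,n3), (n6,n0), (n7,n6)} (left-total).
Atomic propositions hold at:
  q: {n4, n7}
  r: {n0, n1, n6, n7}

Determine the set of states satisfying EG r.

{n0, n6, n7}

EG r: greatest fixpoint, start Z0 = {n0, n1, n6, n7}, keep only states in Sat with some successor in Z. Z1 = {n0, n6, n7}; fixed.
Sat(EG r) = {n0, n6, n7}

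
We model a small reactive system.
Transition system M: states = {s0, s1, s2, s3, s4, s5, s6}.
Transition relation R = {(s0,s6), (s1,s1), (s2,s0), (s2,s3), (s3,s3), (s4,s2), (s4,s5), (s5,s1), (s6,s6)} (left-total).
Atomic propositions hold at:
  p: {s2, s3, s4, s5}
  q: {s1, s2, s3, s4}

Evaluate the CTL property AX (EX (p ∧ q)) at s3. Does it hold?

Sat(p ∧ q) = {s2, s3, s4}
Sat(EX (p ∧ q)) = {s : some successor in {s2, s3, s4}} = {s2, s3, s4}
Sat(AX (EX (p ∧ q))) = {s : every successor in {s2, s3, s4}} = {s3}
s3 ∈ Sat(AX (EX (p ∧ q))) = {s3}, so the formula holds at s3.

Yes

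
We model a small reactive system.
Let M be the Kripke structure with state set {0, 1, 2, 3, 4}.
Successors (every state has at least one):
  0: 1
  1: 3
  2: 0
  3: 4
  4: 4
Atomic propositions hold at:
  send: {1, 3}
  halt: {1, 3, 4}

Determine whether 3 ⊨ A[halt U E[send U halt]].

E[send U halt]: least fixpoint, start Z0 = Sat(halt) = {1, 3, 4}, add states in Sat(send) with some successor in Z. Already a fixed point.
Sat(E[send U halt]) = {1, 3, 4}
A[halt U E[send U halt]]: least fixpoint, start Z0 = Sat(E[send U halt]) = {1, 3, 4}, add states in Sat(halt) with every successor in Z. Already a fixed point.
Sat(A[halt U E[send U halt]]) = {1, 3, 4}
3 ∈ Sat(A[halt U E[send U halt]]) = {1, 3, 4}, so the formula holds at 3.

Yes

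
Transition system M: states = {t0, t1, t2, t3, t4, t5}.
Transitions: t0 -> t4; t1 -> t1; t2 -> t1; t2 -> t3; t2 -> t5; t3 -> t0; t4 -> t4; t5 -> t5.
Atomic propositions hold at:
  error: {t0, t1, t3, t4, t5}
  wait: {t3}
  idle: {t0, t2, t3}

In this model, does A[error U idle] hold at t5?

A[error U idle]: least fixpoint, start Z0 = Sat(idle) = {t0, t2, t3}, add states in Sat(error) with every successor in Z. Already a fixed point.
Sat(A[error U idle]) = {t0, t2, t3}
t5 ∉ Sat(A[error U idle]) = {t0, t2, t3}, so the formula does not hold at t5.

No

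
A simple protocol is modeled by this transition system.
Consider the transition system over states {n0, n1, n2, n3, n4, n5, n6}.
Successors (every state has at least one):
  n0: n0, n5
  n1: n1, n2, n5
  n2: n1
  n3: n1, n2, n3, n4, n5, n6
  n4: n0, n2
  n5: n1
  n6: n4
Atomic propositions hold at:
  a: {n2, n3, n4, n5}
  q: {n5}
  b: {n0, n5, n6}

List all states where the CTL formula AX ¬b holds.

Sat(¬b) = {n1, n2, n3, n4}
Sat(AX ¬b) = {s : every successor in {n1, n2, n3, n4}} = {n2, n5, n6}

{n2, n5, n6}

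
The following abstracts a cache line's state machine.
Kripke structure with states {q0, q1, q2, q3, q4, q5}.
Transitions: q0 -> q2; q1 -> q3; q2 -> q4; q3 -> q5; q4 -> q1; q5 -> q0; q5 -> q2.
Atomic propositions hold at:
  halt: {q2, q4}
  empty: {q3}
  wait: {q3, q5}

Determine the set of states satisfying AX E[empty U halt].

E[empty U halt]: least fixpoint, start Z0 = Sat(halt) = {q2, q4}, add states in Sat(empty) with some successor in Z. Already a fixed point.
Sat(E[empty U halt]) = {q2, q4}
Sat(AX E[empty U halt]) = {s : every successor in {q2, q4}} = {q0, q2}

{q0, q2}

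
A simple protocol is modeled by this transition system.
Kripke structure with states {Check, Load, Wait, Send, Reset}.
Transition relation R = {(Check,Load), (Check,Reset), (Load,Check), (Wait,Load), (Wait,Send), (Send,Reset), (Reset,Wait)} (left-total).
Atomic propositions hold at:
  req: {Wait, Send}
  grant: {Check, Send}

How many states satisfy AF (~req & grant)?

Sat(~req) = {Check, Load, Reset}
Sat(~req & grant) = {Check}
AF (~req & grant): least fixpoint, start Z0 = {Check}, add states with every successor in Z. Z1 = {Check, Load}; fixed.
Sat(AF (~req & grant)) = {Check, Load}
|Sat(AF (~req & grant))| = |{Check, Load}| = 2.

2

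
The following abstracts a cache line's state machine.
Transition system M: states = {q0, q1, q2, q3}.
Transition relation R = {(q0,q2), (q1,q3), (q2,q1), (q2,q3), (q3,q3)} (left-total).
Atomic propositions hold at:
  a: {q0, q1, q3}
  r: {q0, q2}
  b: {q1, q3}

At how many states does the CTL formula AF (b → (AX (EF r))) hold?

EF r: least fixpoint, start Z0 = {q0, q2}, add states with some successor in Z. Already a fixed point.
Sat(EF r) = {q0, q2}
Sat(AX (EF r)) = {s : every successor in {q0, q2}} = {q0}
Sat(b → (AX (EF r))) = {q0, q2}
AF (b → (AX (EF r))): least fixpoint, start Z0 = {q0, q2}, add states with every successor in Z. Already a fixed point.
Sat(AF (b → (AX (EF r)))) = {q0, q2}
|Sat(AF (b → (AX (EF r))))| = |{q0, q2}| = 2.

2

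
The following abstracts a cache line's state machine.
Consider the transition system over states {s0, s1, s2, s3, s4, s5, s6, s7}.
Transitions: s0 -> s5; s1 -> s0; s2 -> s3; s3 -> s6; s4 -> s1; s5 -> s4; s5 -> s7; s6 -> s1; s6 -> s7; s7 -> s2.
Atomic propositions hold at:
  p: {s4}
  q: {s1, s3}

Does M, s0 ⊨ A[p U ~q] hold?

Yes

Sat(~q) = {s0, s2, s4, s5, s6, s7}
A[p U ~q]: least fixpoint, start Z0 = Sat(~q) = {s0, s2, s4, s5, s6, s7}, add states in Sat(p) with every successor in Z. Already a fixed point.
Sat(A[p U ~q]) = {s0, s2, s4, s5, s6, s7}
s0 ∈ Sat(A[p U ~q]) = {s0, s2, s4, s5, s6, s7}, so the formula holds at s0.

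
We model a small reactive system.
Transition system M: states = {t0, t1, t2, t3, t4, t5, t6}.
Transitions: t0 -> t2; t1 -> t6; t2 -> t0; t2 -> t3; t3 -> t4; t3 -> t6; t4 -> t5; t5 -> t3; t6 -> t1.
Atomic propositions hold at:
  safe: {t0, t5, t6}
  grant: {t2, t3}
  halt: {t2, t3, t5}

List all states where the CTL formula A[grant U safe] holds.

{t0, t5, t6}

A[grant U safe]: least fixpoint, start Z0 = Sat(safe) = {t0, t5, t6}, add states in Sat(grant) with every successor in Z. Already a fixed point.
Sat(A[grant U safe]) = {t0, t5, t6}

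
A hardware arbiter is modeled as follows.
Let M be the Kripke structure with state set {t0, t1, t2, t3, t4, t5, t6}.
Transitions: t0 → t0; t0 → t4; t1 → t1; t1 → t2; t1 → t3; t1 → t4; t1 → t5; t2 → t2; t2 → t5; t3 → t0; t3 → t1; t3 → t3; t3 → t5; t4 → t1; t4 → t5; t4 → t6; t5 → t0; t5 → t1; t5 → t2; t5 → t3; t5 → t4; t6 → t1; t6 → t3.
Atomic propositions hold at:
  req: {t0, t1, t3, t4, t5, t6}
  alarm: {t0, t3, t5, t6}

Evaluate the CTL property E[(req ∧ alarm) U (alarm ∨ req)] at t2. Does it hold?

No

Sat(req ∧ alarm) = {t0, t3, t5, t6}
Sat(alarm ∨ req) = {t0, t1, t3, t4, t5, t6}
E[(req ∧ alarm) U (alarm ∨ req)]: least fixpoint, start Z0 = Sat((alarm ∨ req)) = {t0, t1, t3, t4, t5, t6}, add states in Sat(req ∧ alarm) with some successor in Z. Already a fixed point.
Sat(E[(req ∧ alarm) U (alarm ∨ req)]) = {t0, t1, t3, t4, t5, t6}
t2 ∉ Sat(E[(req ∧ alarm) U (alarm ∨ req)]) = {t0, t1, t3, t4, t5, t6}, so the formula does not hold at t2.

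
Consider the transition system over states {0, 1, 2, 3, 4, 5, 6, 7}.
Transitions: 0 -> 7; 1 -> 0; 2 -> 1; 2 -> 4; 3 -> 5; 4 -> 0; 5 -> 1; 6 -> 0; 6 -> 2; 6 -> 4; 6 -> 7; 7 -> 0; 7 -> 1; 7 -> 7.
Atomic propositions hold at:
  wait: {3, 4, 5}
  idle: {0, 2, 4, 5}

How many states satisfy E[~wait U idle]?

7

Sat(~wait) = {0, 1, 2, 6, 7}
E[~wait U idle]: least fixpoint, start Z0 = Sat(idle) = {0, 2, 4, 5}, add states in Sat(~wait) with some successor in Z. Z1 = {0, 1, 2, 4, 5, 6, 7}; fixed.
Sat(E[~wait U idle]) = {0, 1, 2, 4, 5, 6, 7}
|Sat(E[~wait U idle])| = |{0, 1, 2, 4, 5, 6, 7}| = 7.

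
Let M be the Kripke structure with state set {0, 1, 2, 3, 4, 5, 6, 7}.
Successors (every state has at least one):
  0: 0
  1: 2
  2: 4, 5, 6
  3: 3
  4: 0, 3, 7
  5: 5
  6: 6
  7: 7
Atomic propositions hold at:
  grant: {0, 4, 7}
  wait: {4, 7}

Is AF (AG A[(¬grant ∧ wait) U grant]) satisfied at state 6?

Sat(¬grant) = {1, 2, 3, 5, 6}
Sat(¬grant ∧ wait) = ∅
A[(¬grant ∧ wait) U grant]: least fixpoint, start Z0 = Sat(grant) = {0, 4, 7}, add states in Sat(¬grant ∧ wait) with every successor in Z. Already a fixed point.
Sat(A[(¬grant ∧ wait) U grant]) = {0, 4, 7}
AG A[(¬grant ∧ wait) U grant]: greatest fixpoint, start Z0 = {0, 4, 7}, keep only states in Sat with every successor in Z. Z1 = {0, 7}; fixed.
Sat(AG A[(¬grant ∧ wait) U grant]) = {0, 7}
AF (AG A[(¬grant ∧ wait) U grant]): least fixpoint, start Z0 = {0, 7}, add states with every successor in Z. Already a fixed point.
Sat(AF (AG A[(¬grant ∧ wait) U grant])) = {0, 7}
6 ∉ Sat(AF (AG A[(¬grant ∧ wait) U grant])) = {0, 7}, so the formula does not hold at 6.

No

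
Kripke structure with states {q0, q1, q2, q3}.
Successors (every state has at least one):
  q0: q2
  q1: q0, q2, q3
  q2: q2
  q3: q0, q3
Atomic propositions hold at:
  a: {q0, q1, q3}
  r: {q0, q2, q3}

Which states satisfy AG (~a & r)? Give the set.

Sat(~a) = {q2}
Sat(~a & r) = {q2}
AG (~a & r): greatest fixpoint, start Z0 = {q2}, keep only states in Sat with every successor in Z. Already a fixed point.
Sat(AG (~a & r)) = {q2}

{q2}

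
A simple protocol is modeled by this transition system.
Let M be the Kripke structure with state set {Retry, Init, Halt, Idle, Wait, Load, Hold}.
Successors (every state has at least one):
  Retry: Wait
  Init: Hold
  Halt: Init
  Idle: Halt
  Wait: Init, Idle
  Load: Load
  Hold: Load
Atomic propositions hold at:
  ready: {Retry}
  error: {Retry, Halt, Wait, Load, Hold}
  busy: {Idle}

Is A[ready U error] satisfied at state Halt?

A[ready U error]: least fixpoint, start Z0 = Sat(error) = {Retry, Halt, Wait, Load, Hold}, add states in Sat(ready) with every successor in Z. Already a fixed point.
Sat(A[ready U error]) = {Retry, Halt, Wait, Load, Hold}
Halt ∈ Sat(A[ready U error]) = {Retry, Halt, Wait, Load, Hold}, so the formula holds at Halt.

Yes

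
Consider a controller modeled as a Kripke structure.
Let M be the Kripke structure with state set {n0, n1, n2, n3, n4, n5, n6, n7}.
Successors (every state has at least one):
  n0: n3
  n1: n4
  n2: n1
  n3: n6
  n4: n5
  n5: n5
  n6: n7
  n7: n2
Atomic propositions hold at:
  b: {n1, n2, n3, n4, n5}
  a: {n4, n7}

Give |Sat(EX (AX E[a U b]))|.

E[a U b]: least fixpoint, start Z0 = Sat(b) = {n1, n2, n3, n4, n5}, add states in Sat(a) with some successor in Z. Z1 = {n1, n2, n3, n4, n5, n7}; fixed.
Sat(E[a U b]) = {n1, n2, n3, n4, n5, n7}
Sat(AX E[a U b]) = {s : every successor in {n1, n2, n3, n4, n5, n7}} = {n0, n1, n2, n4, n5, n6, n7}
Sat(EX (AX E[a U b])) = {s : some successor in {n0, n1, n2, n4, n5, n6, n7}} = {n1, n2, n3, n4, n5, n6, n7}
|Sat(EX (AX E[a U b]))| = |{n1, n2, n3, n4, n5, n6, n7}| = 7.

7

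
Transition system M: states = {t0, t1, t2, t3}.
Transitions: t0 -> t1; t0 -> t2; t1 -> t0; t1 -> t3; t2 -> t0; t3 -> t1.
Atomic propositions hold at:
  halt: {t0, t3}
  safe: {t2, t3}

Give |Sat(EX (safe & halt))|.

1

Sat(safe & halt) = {t3}
Sat(EX (safe & halt)) = {s : some successor in {t3}} = {t1}
|Sat(EX (safe & halt))| = |{t1}| = 1.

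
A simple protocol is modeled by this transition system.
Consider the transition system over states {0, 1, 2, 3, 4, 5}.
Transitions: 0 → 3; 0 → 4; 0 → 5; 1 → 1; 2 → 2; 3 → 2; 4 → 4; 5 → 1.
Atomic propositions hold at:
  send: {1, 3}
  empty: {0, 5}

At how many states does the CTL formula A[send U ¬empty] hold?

Sat(¬empty) = {1, 2, 3, 4}
A[send U ¬empty]: least fixpoint, start Z0 = Sat(¬empty) = {1, 2, 3, 4}, add states in Sat(send) with every successor in Z. Already a fixed point.
Sat(A[send U ¬empty]) = {1, 2, 3, 4}
|Sat(A[send U ¬empty])| = |{1, 2, 3, 4}| = 4.

4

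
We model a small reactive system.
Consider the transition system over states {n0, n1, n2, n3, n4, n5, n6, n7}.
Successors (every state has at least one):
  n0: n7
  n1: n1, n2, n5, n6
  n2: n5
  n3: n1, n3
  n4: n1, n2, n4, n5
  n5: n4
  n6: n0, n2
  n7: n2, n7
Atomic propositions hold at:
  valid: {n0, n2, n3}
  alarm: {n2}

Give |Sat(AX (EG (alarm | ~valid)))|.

Sat(~valid) = {n1, n4, n5, n6, n7}
Sat(alarm | ~valid) = {n1, n2, n4, n5, n6, n7}
EG (alarm | ~valid): greatest fixpoint, start Z0 = {n1, n2, n4, n5, n6, n7}, keep only states in Sat with some successor in Z. Already a fixed point.
Sat(EG (alarm | ~valid)) = {n1, n2, n4, n5, n6, n7}
Sat(AX (EG (alarm | ~valid))) = {s : every successor in {n1, n2, n4, n5, n6, n7}} = {n0, n1, n2, n4, n5, n7}
|Sat(AX (EG (alarm | ~valid)))| = |{n0, n1, n2, n4, n5, n7}| = 6.

6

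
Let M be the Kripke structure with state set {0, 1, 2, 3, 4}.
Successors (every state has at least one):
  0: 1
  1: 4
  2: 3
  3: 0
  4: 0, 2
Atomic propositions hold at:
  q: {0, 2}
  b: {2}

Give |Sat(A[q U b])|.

A[q U b]: least fixpoint, start Z0 = Sat(b) = {2}, add states in Sat(q) with every successor in Z. Already a fixed point.
Sat(A[q U b]) = {2}
|Sat(A[q U b])| = |{2}| = 1.

1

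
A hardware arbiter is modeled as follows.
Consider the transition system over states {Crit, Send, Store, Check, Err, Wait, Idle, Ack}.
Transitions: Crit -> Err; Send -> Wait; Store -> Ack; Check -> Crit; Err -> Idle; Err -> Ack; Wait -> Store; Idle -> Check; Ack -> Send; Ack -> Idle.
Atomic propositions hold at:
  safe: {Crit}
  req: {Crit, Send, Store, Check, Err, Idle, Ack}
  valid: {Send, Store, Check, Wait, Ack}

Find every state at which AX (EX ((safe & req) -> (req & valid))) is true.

Sat(safe & req) = {Crit}
Sat(req & valid) = {Send, Store, Check, Ack}
Sat((safe & req) -> (req & valid)) = {Send, Store, Check, Err, Wait, Idle, Ack}
Sat(EX ((safe & req) -> (req & valid))) = {s : some successor in {Send, Store, Check, Err, Wait, Idle, Ack}} = {Crit, Send, Store, Err, Wait, Idle, Ack}
Sat(AX (EX ((safe & req) -> (req & valid)))) = {s : every successor in {Crit, Send, Store, Err, Wait, Idle, Ack}} = {Crit, Send, Store, Check, Err, Wait, Ack}

{Crit, Send, Store, Check, Err, Wait, Ack}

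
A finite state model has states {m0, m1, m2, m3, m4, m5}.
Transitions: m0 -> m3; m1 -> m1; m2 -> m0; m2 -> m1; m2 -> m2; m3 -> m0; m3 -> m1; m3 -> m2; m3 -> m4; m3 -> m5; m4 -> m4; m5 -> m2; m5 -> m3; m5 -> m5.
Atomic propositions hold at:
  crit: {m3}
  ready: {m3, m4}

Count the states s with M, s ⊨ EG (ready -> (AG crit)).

3

AG crit: greatest fixpoint, start Z0 = {m3}, keep only states in Sat with every successor in Z. Z1 = ∅; fixed.
Sat(AG crit) = ∅
Sat(ready -> (AG crit)) = {m0, m1, m2, m5}
EG (ready -> (AG crit)): greatest fixpoint, start Z0 = {m0, m1, m2, m5}, keep only states in Sat with some successor in Z. Z1 = {m1, m2, m5}; fixed.
Sat(EG (ready -> (AG crit))) = {m1, m2, m5}
|Sat(EG (ready -> (AG crit)))| = |{m1, m2, m5}| = 3.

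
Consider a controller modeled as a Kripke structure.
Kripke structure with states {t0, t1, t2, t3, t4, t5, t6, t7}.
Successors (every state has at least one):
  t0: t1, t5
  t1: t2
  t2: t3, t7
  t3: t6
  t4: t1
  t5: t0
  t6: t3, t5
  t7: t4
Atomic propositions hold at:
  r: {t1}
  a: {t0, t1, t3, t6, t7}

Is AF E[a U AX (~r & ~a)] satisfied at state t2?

No

Sat(~r) = {t0, t2, t3, t4, t5, t6, t7}
Sat(~a) = {t2, t4, t5}
Sat(~r & ~a) = {t2, t4, t5}
Sat(AX (~r & ~a)) = {s : every successor in {t2, t4, t5}} = {t1, t7}
E[a U AX (~r & ~a)]: least fixpoint, start Z0 = Sat(AX (~r & ~a)) = {t1, t7}, add states in Sat(a) with some successor in Z. Z1 = {t0, t1, t7}; fixed.
Sat(E[a U AX (~r & ~a)]) = {t0, t1, t7}
AF E[a U AX (~r & ~a)]: least fixpoint, start Z0 = {t0, t1, t7}, add states with every successor in Z. Z1 = {t0, t1, t4, t5, t7}; fixed.
Sat(AF E[a U AX (~r & ~a)]) = {t0, t1, t4, t5, t7}
t2 ∉ Sat(AF E[a U AX (~r & ~a)]) = {t0, t1, t4, t5, t7}, so the formula does not hold at t2.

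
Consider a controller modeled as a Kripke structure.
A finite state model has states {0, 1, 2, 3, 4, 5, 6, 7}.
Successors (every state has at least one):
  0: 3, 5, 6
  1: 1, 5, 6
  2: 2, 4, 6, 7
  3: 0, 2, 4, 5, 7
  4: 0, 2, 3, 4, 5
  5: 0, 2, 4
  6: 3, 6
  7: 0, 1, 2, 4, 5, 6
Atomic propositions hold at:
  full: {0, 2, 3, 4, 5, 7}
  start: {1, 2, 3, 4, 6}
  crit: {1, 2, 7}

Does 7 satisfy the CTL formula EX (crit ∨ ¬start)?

Sat(¬start) = {0, 5, 7}
Sat(crit ∨ ¬start) = {0, 1, 2, 5, 7}
Sat(EX (crit ∨ ¬start)) = {s : some successor in {0, 1, 2, 5, 7}} = {0, 1, 2, 3, 4, 5, 7}
7 ∈ Sat(EX (crit ∨ ¬start)) = {0, 1, 2, 3, 4, 5, 7}, so the formula holds at 7.

Yes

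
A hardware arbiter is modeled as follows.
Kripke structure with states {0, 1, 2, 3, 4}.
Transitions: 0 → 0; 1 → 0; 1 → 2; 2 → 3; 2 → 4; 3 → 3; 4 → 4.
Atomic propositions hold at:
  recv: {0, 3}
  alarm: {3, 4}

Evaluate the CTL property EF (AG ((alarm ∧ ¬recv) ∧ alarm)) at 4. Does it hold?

Sat(¬recv) = {1, 2, 4}
Sat(alarm ∧ ¬recv) = {4}
Sat((alarm ∧ ¬recv) ∧ alarm) = {4}
AG ((alarm ∧ ¬recv) ∧ alarm): greatest fixpoint, start Z0 = {4}, keep only states in Sat with every successor in Z. Already a fixed point.
Sat(AG ((alarm ∧ ¬recv) ∧ alarm)) = {4}
EF (AG ((alarm ∧ ¬recv) ∧ alarm)): least fixpoint, start Z0 = {4}, add states with some successor in Z. Z1 = {2, 4}; Z2 = {1, 2, 4}; fixed.
Sat(EF (AG ((alarm ∧ ¬recv) ∧ alarm))) = {1, 2, 4}
4 ∈ Sat(EF (AG ((alarm ∧ ¬recv) ∧ alarm))) = {1, 2, 4}, so the formula holds at 4.

Yes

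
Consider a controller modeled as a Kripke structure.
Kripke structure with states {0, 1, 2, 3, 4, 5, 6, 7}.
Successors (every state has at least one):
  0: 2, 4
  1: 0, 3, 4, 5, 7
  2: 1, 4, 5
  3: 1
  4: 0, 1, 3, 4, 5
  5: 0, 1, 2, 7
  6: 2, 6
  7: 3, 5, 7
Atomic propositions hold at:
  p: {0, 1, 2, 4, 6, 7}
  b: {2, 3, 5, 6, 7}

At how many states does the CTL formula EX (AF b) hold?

7

AF b: least fixpoint, start Z0 = {2, 3, 5, 6, 7}, add states with every successor in Z. Already a fixed point.
Sat(AF b) = {2, 3, 5, 6, 7}
Sat(EX (AF b)) = {s : some successor in {2, 3, 5, 6, 7}} = {0, 1, 2, 4, 5, 6, 7}
|Sat(EX (AF b))| = |{0, 1, 2, 4, 5, 6, 7}| = 7.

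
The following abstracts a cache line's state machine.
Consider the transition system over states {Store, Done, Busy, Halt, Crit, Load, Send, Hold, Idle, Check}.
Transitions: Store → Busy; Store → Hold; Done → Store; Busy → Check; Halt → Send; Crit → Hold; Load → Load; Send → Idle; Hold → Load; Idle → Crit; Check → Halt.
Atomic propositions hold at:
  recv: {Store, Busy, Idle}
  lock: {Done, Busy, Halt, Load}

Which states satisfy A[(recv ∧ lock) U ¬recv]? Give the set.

{Done, Busy, Halt, Crit, Load, Send, Hold, Check}

Sat(recv ∧ lock) = {Busy}
Sat(¬recv) = {Done, Halt, Crit, Load, Send, Hold, Check}
A[(recv ∧ lock) U ¬recv]: least fixpoint, start Z0 = Sat(¬recv) = {Done, Halt, Crit, Load, Send, Hold, Check}, add states in Sat(recv ∧ lock) with every successor in Z. Z1 = {Done, Busy, Halt, Crit, Load, Send, Hold, Check}; fixed.
Sat(A[(recv ∧ lock) U ¬recv]) = {Done, Busy, Halt, Crit, Load, Send, Hold, Check}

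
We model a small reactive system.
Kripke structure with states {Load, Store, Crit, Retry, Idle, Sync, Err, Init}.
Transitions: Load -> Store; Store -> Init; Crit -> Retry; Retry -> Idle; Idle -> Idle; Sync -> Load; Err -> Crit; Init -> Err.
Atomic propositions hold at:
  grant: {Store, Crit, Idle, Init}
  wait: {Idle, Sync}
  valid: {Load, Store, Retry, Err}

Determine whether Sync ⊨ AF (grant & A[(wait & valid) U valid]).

Yes

Sat(wait & valid) = ∅
A[(wait & valid) U valid]: least fixpoint, start Z0 = Sat(valid) = {Load, Store, Retry, Err}, add states in Sat(wait & valid) with every successor in Z. Already a fixed point.
Sat(A[(wait & valid) U valid]) = {Load, Store, Retry, Err}
Sat(grant & A[(wait & valid) U valid]) = {Store}
AF (grant & A[(wait & valid) U valid]): least fixpoint, start Z0 = {Store}, add states with every successor in Z. Z1 = {Load, Store}; Z2 = {Load, Store, Sync}; fixed.
Sat(AF (grant & A[(wait & valid) U valid])) = {Load, Store, Sync}
Sync ∈ Sat(AF (grant & A[(wait & valid) U valid])) = {Load, Store, Sync}, so the formula holds at Sync.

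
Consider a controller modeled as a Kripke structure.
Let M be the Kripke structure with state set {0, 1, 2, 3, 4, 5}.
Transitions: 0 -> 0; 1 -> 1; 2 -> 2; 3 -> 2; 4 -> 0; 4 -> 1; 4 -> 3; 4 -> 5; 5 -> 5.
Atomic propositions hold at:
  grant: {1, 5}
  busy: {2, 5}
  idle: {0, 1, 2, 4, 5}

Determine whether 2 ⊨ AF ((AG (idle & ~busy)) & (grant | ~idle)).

Sat(~busy) = {0, 1, 3, 4}
Sat(idle & ~busy) = {0, 1, 4}
AG (idle & ~busy): greatest fixpoint, start Z0 = {0, 1, 4}, keep only states in Sat with every successor in Z. Z1 = {0, 1}; fixed.
Sat(AG (idle & ~busy)) = {0, 1}
Sat(~idle) = {3}
Sat(grant | ~idle) = {1, 3, 5}
Sat((AG (idle & ~busy)) & (grant | ~idle)) = {1}
AF ((AG (idle & ~busy)) & (grant | ~idle)): least fixpoint, start Z0 = {1}, add states with every successor in Z. Already a fixed point.
Sat(AF ((AG (idle & ~busy)) & (grant | ~idle))) = {1}
2 ∉ Sat(AF ((AG (idle & ~busy)) & (grant | ~idle))) = {1}, so the formula does not hold at 2.

No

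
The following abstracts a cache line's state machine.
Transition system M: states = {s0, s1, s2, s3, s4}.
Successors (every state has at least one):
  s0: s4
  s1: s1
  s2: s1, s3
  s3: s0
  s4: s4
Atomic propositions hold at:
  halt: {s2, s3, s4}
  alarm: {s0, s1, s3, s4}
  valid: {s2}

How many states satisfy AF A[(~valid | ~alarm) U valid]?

1

Sat(~valid) = {s0, s1, s3, s4}
Sat(~alarm) = {s2}
Sat(~valid | ~alarm) = {s0, s1, s2, s3, s4}
A[(~valid | ~alarm) U valid]: least fixpoint, start Z0 = Sat(valid) = {s2}, add states in Sat(~valid | ~alarm) with every successor in Z. Already a fixed point.
Sat(A[(~valid | ~alarm) U valid]) = {s2}
AF A[(~valid | ~alarm) U valid]: least fixpoint, start Z0 = {s2}, add states with every successor in Z. Already a fixed point.
Sat(AF A[(~valid | ~alarm) U valid]) = {s2}
|Sat(AF A[(~valid | ~alarm) U valid])| = |{s2}| = 1.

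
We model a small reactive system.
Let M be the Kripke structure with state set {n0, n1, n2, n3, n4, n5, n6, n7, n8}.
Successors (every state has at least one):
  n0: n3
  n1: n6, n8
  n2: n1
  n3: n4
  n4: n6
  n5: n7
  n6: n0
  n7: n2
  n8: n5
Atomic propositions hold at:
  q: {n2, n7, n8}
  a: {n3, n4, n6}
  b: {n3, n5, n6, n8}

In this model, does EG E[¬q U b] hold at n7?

No

Sat(¬q) = {n0, n1, n3, n4, n5, n6}
E[¬q U b]: least fixpoint, start Z0 = Sat(b) = {n3, n5, n6, n8}, add states in Sat(¬q) with some successor in Z. Z1 = {n0, n1, n3, n4, n5, n6, n8}; fixed.
Sat(E[¬q U b]) = {n0, n1, n3, n4, n5, n6, n8}
EG E[¬q U b]: greatest fixpoint, start Z0 = {n0, n1, n3, n4, n5, n6, n8}, keep only states in Sat with some successor in Z. Z1 = {n0, n1, n3, n4, n6, n8}; Z2 = {n0, n1, n3, n4, n6}; fixed.
Sat(EG E[¬q U b]) = {n0, n1, n3, n4, n6}
n7 ∉ Sat(EG E[¬q U b]) = {n0, n1, n3, n4, n6}, so the formula does not hold at n7.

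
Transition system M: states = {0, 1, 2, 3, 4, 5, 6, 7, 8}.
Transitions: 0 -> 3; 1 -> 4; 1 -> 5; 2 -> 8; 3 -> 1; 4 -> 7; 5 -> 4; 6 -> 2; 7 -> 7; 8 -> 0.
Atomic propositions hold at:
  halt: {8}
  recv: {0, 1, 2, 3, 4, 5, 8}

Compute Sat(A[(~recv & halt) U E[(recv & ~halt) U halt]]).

Sat(~recv) = {6, 7}
Sat(~recv & halt) = ∅
Sat(~halt) = {0, 1, 2, 3, 4, 5, 6, 7}
Sat(recv & ~halt) = {0, 1, 2, 3, 4, 5}
E[(recv & ~halt) U halt]: least fixpoint, start Z0 = Sat(halt) = {8}, add states in Sat(recv & ~halt) with some successor in Z. Z1 = {2, 8}; fixed.
Sat(E[(recv & ~halt) U halt]) = {2, 8}
A[(~recv & halt) U E[(recv & ~halt) U halt]]: least fixpoint, start Z0 = Sat(E[(recv & ~halt) U halt]) = {2, 8}, add states in Sat(~recv & halt) with every successor in Z. Already a fixed point.
Sat(A[(~recv & halt) U E[(recv & ~halt) U halt]]) = {2, 8}

{2, 8}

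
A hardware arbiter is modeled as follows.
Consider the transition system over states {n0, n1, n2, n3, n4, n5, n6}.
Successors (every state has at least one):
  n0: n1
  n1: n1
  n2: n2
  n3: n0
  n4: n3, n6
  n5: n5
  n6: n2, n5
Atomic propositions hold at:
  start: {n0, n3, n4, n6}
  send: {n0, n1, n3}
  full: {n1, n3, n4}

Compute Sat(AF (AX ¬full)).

Sat(¬full) = {n0, n2, n5, n6}
Sat(AX ¬full) = {s : every successor in {n0, n2, n5, n6}} = {n2, n3, n5, n6}
AF (AX ¬full): least fixpoint, start Z0 = {n2, n3, n5, n6}, add states with every successor in Z. Z1 = {n2, n3, n4, n5, n6}; fixed.
Sat(AF (AX ¬full)) = {n2, n3, n4, n5, n6}

{n2, n3, n4, n5, n6}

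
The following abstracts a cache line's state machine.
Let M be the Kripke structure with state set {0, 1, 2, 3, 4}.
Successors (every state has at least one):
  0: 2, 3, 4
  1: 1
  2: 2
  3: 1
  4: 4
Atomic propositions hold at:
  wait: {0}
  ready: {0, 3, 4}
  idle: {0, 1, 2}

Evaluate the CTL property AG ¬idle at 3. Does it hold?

No

Sat(¬idle) = {3, 4}
AG ¬idle: greatest fixpoint, start Z0 = {3, 4}, keep only states in Sat with every successor in Z. Z1 = {4}; fixed.
Sat(AG ¬idle) = {4}
3 ∉ Sat(AG ¬idle) = {4}, so the formula does not hold at 3.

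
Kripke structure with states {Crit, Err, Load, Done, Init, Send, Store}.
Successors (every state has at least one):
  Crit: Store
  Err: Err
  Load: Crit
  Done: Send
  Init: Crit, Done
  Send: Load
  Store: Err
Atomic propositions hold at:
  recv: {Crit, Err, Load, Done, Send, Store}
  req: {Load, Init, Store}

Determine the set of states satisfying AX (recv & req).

Sat(recv & req) = {Load, Store}
Sat(AX (recv & req)) = {s : every successor in {Load, Store}} = {Crit, Send}

{Crit, Send}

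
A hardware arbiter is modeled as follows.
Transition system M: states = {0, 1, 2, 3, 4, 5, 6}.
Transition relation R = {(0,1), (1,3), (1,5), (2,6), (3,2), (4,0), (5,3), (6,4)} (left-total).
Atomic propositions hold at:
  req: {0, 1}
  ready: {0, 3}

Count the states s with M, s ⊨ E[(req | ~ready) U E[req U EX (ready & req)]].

3

Sat(~ready) = {1, 2, 4, 5, 6}
Sat(req | ~ready) = {0, 1, 2, 4, 5, 6}
Sat(ready & req) = {0}
Sat(EX (ready & req)) = {s : some successor in {0}} = {4}
E[req U EX (ready & req)]: least fixpoint, start Z0 = Sat(EX (ready & req)) = {4}, add states in Sat(req) with some successor in Z. Already a fixed point.
Sat(E[req U EX (ready & req)]) = {4}
E[(req | ~ready) U E[req U EX (ready & req)]]: least fixpoint, start Z0 = Sat(E[req U EX (ready & req)]) = {4}, add states in Sat(req | ~ready) with some successor in Z. Z1 = {4, 6}; Z2 = {2, 4, 6}; fixed.
Sat(E[(req | ~ready) U E[req U EX (ready & req)]]) = {2, 4, 6}
|Sat(E[(req | ~ready) U E[req U EX (ready & req)]])| = |{2, 4, 6}| = 3.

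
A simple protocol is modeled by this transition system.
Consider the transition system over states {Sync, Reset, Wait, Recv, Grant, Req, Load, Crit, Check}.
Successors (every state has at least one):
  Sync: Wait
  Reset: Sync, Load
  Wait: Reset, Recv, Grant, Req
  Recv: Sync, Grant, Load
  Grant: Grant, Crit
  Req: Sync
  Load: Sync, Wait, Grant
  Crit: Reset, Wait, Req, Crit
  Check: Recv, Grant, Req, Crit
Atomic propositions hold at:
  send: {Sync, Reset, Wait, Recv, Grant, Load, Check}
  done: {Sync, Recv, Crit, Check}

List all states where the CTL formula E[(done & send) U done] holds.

{Sync, Recv, Crit, Check}

Sat(done & send) = {Sync, Recv, Check}
E[(done & send) U done]: least fixpoint, start Z0 = Sat(done) = {Sync, Recv, Crit, Check}, add states in Sat(done & send) with some successor in Z. Already a fixed point.
Sat(E[(done & send) U done]) = {Sync, Recv, Crit, Check}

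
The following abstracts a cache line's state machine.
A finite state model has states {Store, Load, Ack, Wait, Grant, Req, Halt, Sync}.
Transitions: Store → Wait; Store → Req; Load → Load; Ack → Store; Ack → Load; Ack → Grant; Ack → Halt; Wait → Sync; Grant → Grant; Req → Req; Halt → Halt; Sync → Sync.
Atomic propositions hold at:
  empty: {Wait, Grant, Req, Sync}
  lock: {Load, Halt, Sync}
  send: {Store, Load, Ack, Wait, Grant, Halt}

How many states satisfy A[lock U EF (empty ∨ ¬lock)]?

6

Sat(¬lock) = {Store, Ack, Wait, Grant, Req}
Sat(empty ∨ ¬lock) = {Store, Ack, Wait, Grant, Req, Sync}
EF (empty ∨ ¬lock): least fixpoint, start Z0 = {Store, Ack, Wait, Grant, Req, Sync}, add states with some successor in Z. Already a fixed point.
Sat(EF (empty ∨ ¬lock)) = {Store, Ack, Wait, Grant, Req, Sync}
A[lock U EF (empty ∨ ¬lock)]: least fixpoint, start Z0 = Sat(EF (empty ∨ ¬lock)) = {Store, Ack, Wait, Grant, Req, Sync}, add states in Sat(lock) with every successor in Z. Already a fixed point.
Sat(A[lock U EF (empty ∨ ¬lock)]) = {Store, Ack, Wait, Grant, Req, Sync}
|Sat(A[lock U EF (empty ∨ ¬lock)])| = |{Store, Ack, Wait, Grant, Req, Sync}| = 6.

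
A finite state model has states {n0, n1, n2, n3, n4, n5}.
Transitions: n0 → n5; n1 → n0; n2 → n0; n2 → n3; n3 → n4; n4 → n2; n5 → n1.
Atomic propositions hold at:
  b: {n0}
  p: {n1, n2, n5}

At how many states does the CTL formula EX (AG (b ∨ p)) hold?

4

Sat(b ∨ p) = {n0, n1, n2, n5}
AG (b ∨ p): greatest fixpoint, start Z0 = {n0, n1, n2, n5}, keep only states in Sat with every successor in Z. Z1 = {n0, n1, n5}; fixed.
Sat(AG (b ∨ p)) = {n0, n1, n5}
Sat(EX (AG (b ∨ p))) = {s : some successor in {n0, n1, n5}} = {n0, n1, n2, n5}
|Sat(EX (AG (b ∨ p)))| = |{n0, n1, n2, n5}| = 4.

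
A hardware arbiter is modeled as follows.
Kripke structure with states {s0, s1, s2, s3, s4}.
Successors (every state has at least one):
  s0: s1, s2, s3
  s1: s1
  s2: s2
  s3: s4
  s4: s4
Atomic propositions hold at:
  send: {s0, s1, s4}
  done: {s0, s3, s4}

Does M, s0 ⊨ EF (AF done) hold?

AF done: least fixpoint, start Z0 = {s0, s3, s4}, add states with every successor in Z. Already a fixed point.
Sat(AF done) = {s0, s3, s4}
EF (AF done): least fixpoint, start Z0 = {s0, s3, s4}, add states with some successor in Z. Already a fixed point.
Sat(EF (AF done)) = {s0, s3, s4}
s0 ∈ Sat(EF (AF done)) = {s0, s3, s4}, so the formula holds at s0.

Yes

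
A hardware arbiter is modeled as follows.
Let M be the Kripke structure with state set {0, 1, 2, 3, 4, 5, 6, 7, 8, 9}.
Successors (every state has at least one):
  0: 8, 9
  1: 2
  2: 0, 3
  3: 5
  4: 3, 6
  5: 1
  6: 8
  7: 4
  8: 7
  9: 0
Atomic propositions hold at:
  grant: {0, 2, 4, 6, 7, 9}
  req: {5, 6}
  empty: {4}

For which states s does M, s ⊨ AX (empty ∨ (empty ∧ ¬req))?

Sat(¬req) = {0, 1, 2, 3, 4, 7, 8, 9}
Sat(empty ∧ ¬req) = {4}
Sat(empty ∨ (empty ∧ ¬req)) = {4}
Sat(AX (empty ∨ (empty ∧ ¬req))) = {s : every successor in {4}} = {7}

{7}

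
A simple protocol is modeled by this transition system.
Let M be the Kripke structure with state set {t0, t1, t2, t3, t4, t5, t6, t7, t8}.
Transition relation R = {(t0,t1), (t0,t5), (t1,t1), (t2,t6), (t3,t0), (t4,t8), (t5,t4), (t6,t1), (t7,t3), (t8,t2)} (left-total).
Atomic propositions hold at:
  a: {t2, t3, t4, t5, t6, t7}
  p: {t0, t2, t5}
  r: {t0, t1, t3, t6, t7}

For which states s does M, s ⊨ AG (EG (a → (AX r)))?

Sat(AX r) = {s : every successor in {t0, t1, t3, t6, t7}} = {t1, t2, t3, t6, t7}
Sat(a → (AX r)) = {t0, t1, t2, t3, t6, t7, t8}
EG (a → (AX r)): greatest fixpoint, start Z0 = {t0, t1, t2, t3, t6, t7, t8}, keep only states in Sat with some successor in Z. Already a fixed point.
Sat(EG (a → (AX r))) = {t0, t1, t2, t3, t6, t7, t8}
AG (EG (a → (AX r))): greatest fixpoint, start Z0 = {t0, t1, t2, t3, t6, t7, t8}, keep only states in Sat with every successor in Z. Z1 = {t1, t2, t3, t6, t7, t8}; Z2 = {t1, t2, t6, t7, t8}; Z3 = {t1, t2, t6, t8}; fixed.
Sat(AG (EG (a → (AX r)))) = {t1, t2, t6, t8}

{t1, t2, t6, t8}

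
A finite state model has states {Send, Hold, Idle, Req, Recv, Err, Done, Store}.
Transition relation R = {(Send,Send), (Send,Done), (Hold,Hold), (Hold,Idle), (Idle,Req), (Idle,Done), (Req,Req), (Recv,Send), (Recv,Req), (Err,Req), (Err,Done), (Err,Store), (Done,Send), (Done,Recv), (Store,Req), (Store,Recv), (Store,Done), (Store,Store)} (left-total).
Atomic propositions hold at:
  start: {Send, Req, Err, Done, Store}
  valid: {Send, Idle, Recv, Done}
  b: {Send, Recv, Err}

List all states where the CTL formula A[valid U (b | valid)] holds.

{Send, Idle, Recv, Err, Done}

Sat(b | valid) = {Send, Idle, Recv, Err, Done}
A[valid U (b | valid)]: least fixpoint, start Z0 = Sat((b | valid)) = {Send, Idle, Recv, Err, Done}, add states in Sat(valid) with every successor in Z. Already a fixed point.
Sat(A[valid U (b | valid)]) = {Send, Idle, Recv, Err, Done}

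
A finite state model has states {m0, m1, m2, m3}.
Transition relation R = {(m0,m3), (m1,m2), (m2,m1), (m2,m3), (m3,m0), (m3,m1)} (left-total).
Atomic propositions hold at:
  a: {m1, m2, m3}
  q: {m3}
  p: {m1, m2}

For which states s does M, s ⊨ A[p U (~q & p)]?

Sat(~q) = {m0, m1, m2}
Sat(~q & p) = {m1, m2}
A[p U (~q & p)]: least fixpoint, start Z0 = Sat((~q & p)) = {m1, m2}, add states in Sat(p) with every successor in Z. Already a fixed point.
Sat(A[p U (~q & p)]) = {m1, m2}

{m1, m2}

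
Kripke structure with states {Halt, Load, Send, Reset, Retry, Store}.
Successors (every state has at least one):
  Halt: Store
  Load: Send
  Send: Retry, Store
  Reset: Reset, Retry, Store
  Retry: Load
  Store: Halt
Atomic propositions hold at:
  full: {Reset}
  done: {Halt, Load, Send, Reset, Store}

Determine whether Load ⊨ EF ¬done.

Yes

Sat(¬done) = {Retry}
EF ¬done: least fixpoint, start Z0 = {Retry}, add states with some successor in Z. Z1 = {Send, Reset, Retry}; Z2 = {Load, Send, Reset, Retry}; fixed.
Sat(EF ¬done) = {Load, Send, Reset, Retry}
Load ∈ Sat(EF ¬done) = {Load, Send, Reset, Retry}, so the formula holds at Load.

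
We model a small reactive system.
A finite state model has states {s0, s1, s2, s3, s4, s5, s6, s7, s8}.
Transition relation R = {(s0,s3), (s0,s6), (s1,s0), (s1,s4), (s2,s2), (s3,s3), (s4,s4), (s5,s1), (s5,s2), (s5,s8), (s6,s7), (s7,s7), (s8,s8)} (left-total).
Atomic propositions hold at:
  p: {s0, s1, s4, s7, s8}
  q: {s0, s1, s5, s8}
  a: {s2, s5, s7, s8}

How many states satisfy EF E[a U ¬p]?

Sat(¬p) = {s2, s3, s5, s6}
E[a U ¬p]: least fixpoint, start Z0 = Sat(¬p) = {s2, s3, s5, s6}, add states in Sat(a) with some successor in Z. Already a fixed point.
Sat(E[a U ¬p]) = {s2, s3, s5, s6}
EF E[a U ¬p]: least fixpoint, start Z0 = {s2, s3, s5, s6}, add states with some successor in Z. Z1 = {s0, s2, s3, s5, s6}; Z2 = {s0, s1, s2, s3, s5, s6}; fixed.
Sat(EF E[a U ¬p]) = {s0, s1, s2, s3, s5, s6}
|Sat(EF E[a U ¬p])| = |{s0, s1, s2, s3, s5, s6}| = 6.

6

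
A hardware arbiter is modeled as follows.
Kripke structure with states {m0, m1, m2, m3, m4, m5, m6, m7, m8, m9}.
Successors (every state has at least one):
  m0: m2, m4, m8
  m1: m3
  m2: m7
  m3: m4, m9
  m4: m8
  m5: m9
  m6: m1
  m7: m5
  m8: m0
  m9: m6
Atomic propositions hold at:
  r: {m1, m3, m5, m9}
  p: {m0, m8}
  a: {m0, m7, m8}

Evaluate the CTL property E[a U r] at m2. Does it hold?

No

E[a U r]: least fixpoint, start Z0 = Sat(r) = {m1, m3, m5, m9}, add states in Sat(a) with some successor in Z. Z1 = {m1, m3, m5, m7, m9}; fixed.
Sat(E[a U r]) = {m1, m3, m5, m7, m9}
m2 ∉ Sat(E[a U r]) = {m1, m3, m5, m7, m9}, so the formula does not hold at m2.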